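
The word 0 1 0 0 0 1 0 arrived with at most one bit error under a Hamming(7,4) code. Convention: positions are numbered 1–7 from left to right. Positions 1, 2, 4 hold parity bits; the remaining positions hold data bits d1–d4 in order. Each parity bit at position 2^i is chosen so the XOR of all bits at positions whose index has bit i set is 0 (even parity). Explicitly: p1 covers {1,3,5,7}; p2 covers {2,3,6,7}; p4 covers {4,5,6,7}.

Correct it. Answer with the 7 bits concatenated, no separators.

0101010

s1 (pos 1,3,5,7): 0⊕0⊕0⊕0 = 0
s2 (pos 2,3,6,7): 1⊕0⊕1⊕0 = 0
s4 (pos 4,5,6,7): 0⊕0⊕1⊕0 = 1
Syndrome s4…s1 = 100 → error at position 4.
Flip position 4: 0100010 → 0101010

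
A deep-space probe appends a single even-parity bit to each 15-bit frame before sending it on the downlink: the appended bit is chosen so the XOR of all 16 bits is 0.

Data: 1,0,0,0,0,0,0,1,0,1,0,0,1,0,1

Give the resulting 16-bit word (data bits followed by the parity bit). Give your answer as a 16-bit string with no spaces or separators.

1000000101001011

XOR of the 15 data bits: 1⊕0⊕0⊕0⊕0⊕0⊕0⊕1⊕0⊕1⊕0⊕0⊕1⊕0⊕1 = 1
Parity bit = 1 (so all 16 bits XOR to 0).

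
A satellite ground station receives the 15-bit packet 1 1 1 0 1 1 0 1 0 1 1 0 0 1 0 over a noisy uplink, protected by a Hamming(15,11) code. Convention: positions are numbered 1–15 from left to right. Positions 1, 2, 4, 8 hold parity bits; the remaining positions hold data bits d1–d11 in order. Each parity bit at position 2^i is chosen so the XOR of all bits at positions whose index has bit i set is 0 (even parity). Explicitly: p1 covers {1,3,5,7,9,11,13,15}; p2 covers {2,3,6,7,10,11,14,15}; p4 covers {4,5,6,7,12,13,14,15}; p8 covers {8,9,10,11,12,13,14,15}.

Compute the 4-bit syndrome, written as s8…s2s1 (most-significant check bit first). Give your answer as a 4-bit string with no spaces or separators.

0100

s1 (pos 1,3,5,7,9,11,13,15): 1⊕1⊕1⊕0⊕0⊕1⊕0⊕0 = 0
s2 (pos 2,3,6,7,10,11,14,15): 1⊕1⊕1⊕0⊕1⊕1⊕1⊕0 = 0
s4 (pos 4,5,6,7,12,13,14,15): 0⊕1⊕1⊕0⊕0⊕0⊕1⊕0 = 1
s8 (pos 8,9,10,11,12,13,14,15): 1⊕0⊕1⊕1⊕0⊕0⊕1⊕0 = 0
Syndrome s8…s1 = 0100 → error at position 4.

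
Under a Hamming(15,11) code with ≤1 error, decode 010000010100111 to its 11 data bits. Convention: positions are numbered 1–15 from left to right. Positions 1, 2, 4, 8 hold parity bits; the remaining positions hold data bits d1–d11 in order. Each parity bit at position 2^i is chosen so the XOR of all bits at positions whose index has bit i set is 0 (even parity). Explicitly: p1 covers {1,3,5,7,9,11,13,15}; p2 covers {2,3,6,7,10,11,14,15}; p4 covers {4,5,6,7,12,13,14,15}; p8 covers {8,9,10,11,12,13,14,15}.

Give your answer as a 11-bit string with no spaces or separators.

00000101111

s1 (pos 1,3,5,7,9,11,13,15): 0⊕0⊕0⊕0⊕0⊕0⊕1⊕1 = 0
s2 (pos 2,3,6,7,10,11,14,15): 1⊕0⊕0⊕0⊕1⊕0⊕1⊕1 = 0
s4 (pos 4,5,6,7,12,13,14,15): 0⊕0⊕0⊕0⊕0⊕1⊕1⊕1 = 1
s8 (pos 8,9,10,11,12,13,14,15): 1⊕0⊕1⊕0⊕0⊕1⊕1⊕1 = 1
Syndrome s8…s1 = 1100 → error at position 12.
Flip position 12: 010000010100111 → 010000010101111
Read data bits from positions 3,5,6,7,9,10,11,12,13,14,15: 00000101111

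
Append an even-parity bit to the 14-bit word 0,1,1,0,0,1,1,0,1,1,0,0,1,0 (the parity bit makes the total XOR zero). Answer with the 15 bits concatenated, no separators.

011001101100101

XOR of the 14 data bits: 0⊕1⊕1⊕0⊕0⊕1⊕1⊕0⊕1⊕1⊕0⊕0⊕1⊕0 = 1
Parity bit = 1 (so all 15 bits XOR to 0).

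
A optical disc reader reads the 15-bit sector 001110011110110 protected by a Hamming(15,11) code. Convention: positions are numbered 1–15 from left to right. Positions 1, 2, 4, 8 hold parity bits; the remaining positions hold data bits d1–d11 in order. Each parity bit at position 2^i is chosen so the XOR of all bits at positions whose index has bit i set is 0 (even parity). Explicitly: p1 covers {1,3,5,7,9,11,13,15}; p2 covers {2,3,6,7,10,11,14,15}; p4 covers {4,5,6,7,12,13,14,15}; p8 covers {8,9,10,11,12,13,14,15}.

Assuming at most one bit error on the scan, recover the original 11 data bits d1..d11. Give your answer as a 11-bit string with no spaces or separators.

11001110110

s1 (pos 1,3,5,7,9,11,13,15): 0⊕1⊕1⊕0⊕1⊕1⊕1⊕0 = 1
s2 (pos 2,3,6,7,10,11,14,15): 0⊕1⊕0⊕0⊕1⊕1⊕1⊕0 = 0
s4 (pos 4,5,6,7,12,13,14,15): 1⊕1⊕0⊕0⊕0⊕1⊕1⊕0 = 0
s8 (pos 8,9,10,11,12,13,14,15): 1⊕1⊕1⊕1⊕0⊕1⊕1⊕0 = 0
Syndrome s8…s1 = 0001 → error at position 1.
Flip position 1: 001110011110110 → 101110011110110
Read data bits from positions 3,5,6,7,9,10,11,12,13,14,15: 11001110110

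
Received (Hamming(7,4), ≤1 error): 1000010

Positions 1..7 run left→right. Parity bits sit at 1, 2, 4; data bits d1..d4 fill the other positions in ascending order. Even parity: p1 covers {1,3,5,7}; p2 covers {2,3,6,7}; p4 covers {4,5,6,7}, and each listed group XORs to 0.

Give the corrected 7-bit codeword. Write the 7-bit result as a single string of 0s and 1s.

s1 (pos 1,3,5,7): 1⊕0⊕0⊕0 = 1
s2 (pos 2,3,6,7): 0⊕0⊕1⊕0 = 1
s4 (pos 4,5,6,7): 0⊕0⊕1⊕0 = 1
Syndrome s4…s1 = 111 → error at position 7.
Flip position 7: 1000010 → 1000011

1000011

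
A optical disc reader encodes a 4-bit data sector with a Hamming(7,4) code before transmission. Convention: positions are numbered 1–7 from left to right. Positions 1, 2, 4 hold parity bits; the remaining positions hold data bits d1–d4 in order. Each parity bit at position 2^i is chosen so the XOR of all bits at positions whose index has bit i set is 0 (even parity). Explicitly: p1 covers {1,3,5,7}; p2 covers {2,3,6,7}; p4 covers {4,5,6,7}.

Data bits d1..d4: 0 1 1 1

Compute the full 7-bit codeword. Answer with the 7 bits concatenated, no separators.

0001111

Place data at non-parity positions: p1 p2 0 p4 1 1 1
p1 (pos 1,3,5,7): XOR of data positions = 0⊕1⊕1 = 0
p2 (pos 2,3,6,7): XOR of data positions = 0⊕1⊕1 = 0
p4 (pos 4,5,6,7): XOR of data positions = 1⊕1⊕1 = 1
Codeword: 0001111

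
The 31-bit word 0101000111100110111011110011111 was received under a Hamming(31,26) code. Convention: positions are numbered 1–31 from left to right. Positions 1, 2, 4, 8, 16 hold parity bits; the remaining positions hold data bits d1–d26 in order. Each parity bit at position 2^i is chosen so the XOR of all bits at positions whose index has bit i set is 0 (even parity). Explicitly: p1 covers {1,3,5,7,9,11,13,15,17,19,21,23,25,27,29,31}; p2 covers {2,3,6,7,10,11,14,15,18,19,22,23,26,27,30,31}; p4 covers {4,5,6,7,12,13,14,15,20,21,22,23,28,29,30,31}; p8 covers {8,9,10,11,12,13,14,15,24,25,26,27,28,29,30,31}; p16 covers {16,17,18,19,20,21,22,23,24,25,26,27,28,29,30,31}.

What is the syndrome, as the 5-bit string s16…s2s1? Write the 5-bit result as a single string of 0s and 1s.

00000

s1 (pos 1,3,5,7,9,11,13,15,17,19,21,23,25,27,29,31): 0⊕0⊕0⊕0⊕1⊕1⊕0⊕1⊕1⊕1⊕1⊕1⊕0⊕1⊕1⊕1 = 0
s2 (pos 2,3,6,7,10,11,14,15,18,19,22,23,26,27,30,31): 1⊕0⊕0⊕0⊕1⊕1⊕1⊕1⊕1⊕1⊕1⊕1⊕0⊕1⊕1⊕1 = 0
s4 (pos 4,5,6,7,12,13,14,15,20,21,22,23,28,29,30,31): 1⊕0⊕0⊕0⊕0⊕0⊕1⊕1⊕0⊕1⊕1⊕1⊕1⊕1⊕1⊕1 = 0
s8 (pos 8,9,10,11,12,13,14,15,24,25,26,27,28,29,30,31): 1⊕1⊕1⊕1⊕0⊕0⊕1⊕1⊕1⊕0⊕0⊕1⊕1⊕1⊕1⊕1 = 0
s16 (pos 16,17,18,19,20,21,22,23,24,25,26,27,28,29,30,31): 0⊕1⊕1⊕1⊕0⊕1⊕1⊕1⊕1⊕0⊕0⊕1⊕1⊕1⊕1⊕1 = 0
Syndrome s16…s1 = 00000 → no error.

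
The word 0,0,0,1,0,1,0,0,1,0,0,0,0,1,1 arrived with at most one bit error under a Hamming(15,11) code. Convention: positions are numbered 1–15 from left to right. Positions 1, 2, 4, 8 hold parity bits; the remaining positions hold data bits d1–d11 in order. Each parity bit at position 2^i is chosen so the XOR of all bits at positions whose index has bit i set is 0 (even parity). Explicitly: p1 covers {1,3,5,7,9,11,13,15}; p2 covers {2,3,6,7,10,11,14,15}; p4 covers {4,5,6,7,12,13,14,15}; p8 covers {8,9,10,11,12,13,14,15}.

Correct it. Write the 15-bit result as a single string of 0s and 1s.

000101001100011

s1 (pos 1,3,5,7,9,11,13,15): 0⊕0⊕0⊕0⊕1⊕0⊕0⊕1 = 0
s2 (pos 2,3,6,7,10,11,14,15): 0⊕0⊕1⊕0⊕0⊕0⊕1⊕1 = 1
s4 (pos 4,5,6,7,12,13,14,15): 1⊕0⊕1⊕0⊕0⊕0⊕1⊕1 = 0
s8 (pos 8,9,10,11,12,13,14,15): 0⊕1⊕0⊕0⊕0⊕0⊕1⊕1 = 1
Syndrome s8…s1 = 1010 → error at position 10.
Flip position 10: 000101001000011 → 000101001100011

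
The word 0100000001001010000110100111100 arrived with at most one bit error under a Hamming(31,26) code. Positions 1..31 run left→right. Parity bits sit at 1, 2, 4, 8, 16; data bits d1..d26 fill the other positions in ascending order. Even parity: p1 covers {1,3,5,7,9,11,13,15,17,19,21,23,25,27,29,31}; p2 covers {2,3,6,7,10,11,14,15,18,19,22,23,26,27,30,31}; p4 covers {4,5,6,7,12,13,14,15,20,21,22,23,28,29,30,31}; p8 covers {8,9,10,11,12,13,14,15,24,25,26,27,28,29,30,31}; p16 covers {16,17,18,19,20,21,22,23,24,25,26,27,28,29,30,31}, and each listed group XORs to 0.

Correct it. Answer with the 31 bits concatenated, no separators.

0100000001001010000110100110100

s1 (pos 1,3,5,7,9,11,13,15,17,19,21,23,25,27,29,31): 0⊕0⊕0⊕0⊕0⊕0⊕1⊕1⊕0⊕0⊕1⊕1⊕0⊕1⊕1⊕0 = 0
s2 (pos 2,3,6,7,10,11,14,15,18,19,22,23,26,27,30,31): 1⊕0⊕0⊕0⊕1⊕0⊕0⊕1⊕0⊕0⊕0⊕1⊕1⊕1⊕0⊕0 = 0
s4 (pos 4,5,6,7,12,13,14,15,20,21,22,23,28,29,30,31): 0⊕0⊕0⊕0⊕0⊕1⊕0⊕1⊕1⊕1⊕0⊕1⊕1⊕1⊕0⊕0 = 1
s8 (pos 8,9,10,11,12,13,14,15,24,25,26,27,28,29,30,31): 0⊕0⊕1⊕0⊕0⊕1⊕0⊕1⊕0⊕0⊕1⊕1⊕1⊕1⊕0⊕0 = 1
s16 (pos 16,17,18,19,20,21,22,23,24,25,26,27,28,29,30,31): 0⊕0⊕0⊕0⊕1⊕1⊕0⊕1⊕0⊕0⊕1⊕1⊕1⊕1⊕0⊕0 = 1
Syndrome s16…s1 = 11100 → error at position 28.
Flip position 28: 0100000001001010000110100111100 → 0100000001001010000110100110100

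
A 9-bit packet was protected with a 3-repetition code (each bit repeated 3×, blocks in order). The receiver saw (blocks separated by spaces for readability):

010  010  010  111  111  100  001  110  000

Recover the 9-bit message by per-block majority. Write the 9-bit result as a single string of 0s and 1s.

000110010

Block 1 (010): 1 one → 0
Block 2 (010): 1 one → 0
Block 3 (010): 1 one → 0
Block 4 (111): 3 ones → 1
Block 5 (111): 3 ones → 1
Block 6 (100): 1 one → 0
Block 7 (001): 1 one → 0
Block 8 (110): 2 ones → 1
Block 9 (000): 0 ones → 0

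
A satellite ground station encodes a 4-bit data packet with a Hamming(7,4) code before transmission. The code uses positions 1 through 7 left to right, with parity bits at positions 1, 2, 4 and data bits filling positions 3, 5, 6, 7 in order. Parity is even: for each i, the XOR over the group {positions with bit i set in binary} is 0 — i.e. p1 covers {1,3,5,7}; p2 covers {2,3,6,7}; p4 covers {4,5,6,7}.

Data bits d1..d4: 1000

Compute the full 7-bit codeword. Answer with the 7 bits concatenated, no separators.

1110000

Place data at non-parity positions: p1 p2 1 p4 0 0 0
p1 (pos 1,3,5,7): XOR of data positions = 1⊕0⊕0 = 1
p2 (pos 2,3,6,7): XOR of data positions = 1⊕0⊕0 = 1
p4 (pos 4,5,6,7): XOR of data positions = 0⊕0⊕0 = 0
Codeword: 1110000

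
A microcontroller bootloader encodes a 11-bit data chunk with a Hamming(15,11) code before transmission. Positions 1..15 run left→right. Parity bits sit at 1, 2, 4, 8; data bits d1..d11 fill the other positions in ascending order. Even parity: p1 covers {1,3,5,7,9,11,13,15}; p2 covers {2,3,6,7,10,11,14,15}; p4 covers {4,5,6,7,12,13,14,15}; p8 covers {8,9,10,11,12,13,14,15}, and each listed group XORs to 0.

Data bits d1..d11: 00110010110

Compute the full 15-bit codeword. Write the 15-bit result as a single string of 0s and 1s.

100001110010110

Place data at non-parity positions: p1 p2 0 p4 0 1 1 p8 0 0 1 0 1 1 0
p1 (pos 1,3,5,7,9,11,13,15): XOR of data positions = 0⊕0⊕1⊕0⊕1⊕1⊕0 = 1
p2 (pos 2,3,6,7,10,11,14,15): XOR of data positions = 0⊕1⊕1⊕0⊕1⊕1⊕0 = 0
p4 (pos 4,5,6,7,12,13,14,15): XOR of data positions = 0⊕1⊕1⊕0⊕1⊕1⊕0 = 0
p8 (pos 8,9,10,11,12,13,14,15): XOR of data positions = 0⊕0⊕1⊕0⊕1⊕1⊕0 = 1
Codeword: 100001110010110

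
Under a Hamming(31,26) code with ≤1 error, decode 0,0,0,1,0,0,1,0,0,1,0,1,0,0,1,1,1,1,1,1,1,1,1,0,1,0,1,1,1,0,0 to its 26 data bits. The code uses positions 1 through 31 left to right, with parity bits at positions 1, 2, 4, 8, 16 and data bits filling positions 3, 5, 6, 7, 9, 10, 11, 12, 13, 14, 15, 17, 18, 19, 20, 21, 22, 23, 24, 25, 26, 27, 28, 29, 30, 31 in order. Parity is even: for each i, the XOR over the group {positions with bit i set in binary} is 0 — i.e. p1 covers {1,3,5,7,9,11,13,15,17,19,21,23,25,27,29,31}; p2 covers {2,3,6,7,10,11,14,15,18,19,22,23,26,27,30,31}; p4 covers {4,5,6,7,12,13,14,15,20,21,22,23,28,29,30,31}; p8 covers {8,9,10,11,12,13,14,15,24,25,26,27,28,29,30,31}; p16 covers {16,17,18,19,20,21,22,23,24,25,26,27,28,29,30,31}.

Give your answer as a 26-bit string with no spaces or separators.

00011101001111111101011100

s1 (pos 1,3,5,7,9,11,13,15,17,19,21,23,25,27,29,31): 0⊕0⊕0⊕1⊕0⊕0⊕0⊕1⊕1⊕1⊕1⊕1⊕1⊕1⊕1⊕0 = 1
s2 (pos 2,3,6,7,10,11,14,15,18,19,22,23,26,27,30,31): 0⊕0⊕0⊕1⊕1⊕0⊕0⊕1⊕1⊕1⊕1⊕1⊕0⊕1⊕0⊕0 = 0
s4 (pos 4,5,6,7,12,13,14,15,20,21,22,23,28,29,30,31): 1⊕0⊕0⊕1⊕1⊕0⊕0⊕1⊕1⊕1⊕1⊕1⊕1⊕1⊕0⊕0 = 0
s8 (pos 8,9,10,11,12,13,14,15,24,25,26,27,28,29,30,31): 0⊕0⊕1⊕0⊕1⊕0⊕0⊕1⊕0⊕1⊕0⊕1⊕1⊕1⊕0⊕0 = 1
s16 (pos 16,17,18,19,20,21,22,23,24,25,26,27,28,29,30,31): 1⊕1⊕1⊕1⊕1⊕1⊕1⊕1⊕0⊕1⊕0⊕1⊕1⊕1⊕0⊕0 = 0
Syndrome s16…s1 = 01001 → error at position 9.
Flip position 9: 0001001001010011111111101011100 → 0001001011010011111111101011100
Read data bits from positions 3,5,6,7,9,10,11,12,13,14,15,17,18,19,20,21,22,23,24,25,26,27,28,29,30,31: 00011101001111111101011100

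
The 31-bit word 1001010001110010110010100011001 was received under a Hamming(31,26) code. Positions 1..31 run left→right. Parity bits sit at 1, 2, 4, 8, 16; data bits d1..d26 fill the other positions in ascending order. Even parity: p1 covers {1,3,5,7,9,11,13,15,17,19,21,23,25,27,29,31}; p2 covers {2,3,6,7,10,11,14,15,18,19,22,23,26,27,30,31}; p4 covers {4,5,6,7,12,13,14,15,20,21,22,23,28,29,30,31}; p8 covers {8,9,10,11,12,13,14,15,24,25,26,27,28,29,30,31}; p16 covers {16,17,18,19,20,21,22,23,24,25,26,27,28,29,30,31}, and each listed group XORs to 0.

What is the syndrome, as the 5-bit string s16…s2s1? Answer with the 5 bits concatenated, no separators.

11000

s1 (pos 1,3,5,7,9,11,13,15,17,19,21,23,25,27,29,31): 1⊕0⊕0⊕0⊕0⊕1⊕0⊕1⊕1⊕0⊕1⊕1⊕0⊕1⊕0⊕1 = 0
s2 (pos 2,3,6,7,10,11,14,15,18,19,22,23,26,27,30,31): 0⊕0⊕1⊕0⊕1⊕1⊕0⊕1⊕1⊕0⊕0⊕1⊕0⊕1⊕0⊕1 = 0
s4 (pos 4,5,6,7,12,13,14,15,20,21,22,23,28,29,30,31): 1⊕0⊕1⊕0⊕1⊕0⊕0⊕1⊕0⊕1⊕0⊕1⊕1⊕0⊕0⊕1 = 0
s8 (pos 8,9,10,11,12,13,14,15,24,25,26,27,28,29,30,31): 0⊕0⊕1⊕1⊕1⊕0⊕0⊕1⊕0⊕0⊕0⊕1⊕1⊕0⊕0⊕1 = 1
s16 (pos 16,17,18,19,20,21,22,23,24,25,26,27,28,29,30,31): 0⊕1⊕1⊕0⊕0⊕1⊕0⊕1⊕0⊕0⊕0⊕1⊕1⊕0⊕0⊕1 = 1
Syndrome s16…s1 = 11000 → error at position 24.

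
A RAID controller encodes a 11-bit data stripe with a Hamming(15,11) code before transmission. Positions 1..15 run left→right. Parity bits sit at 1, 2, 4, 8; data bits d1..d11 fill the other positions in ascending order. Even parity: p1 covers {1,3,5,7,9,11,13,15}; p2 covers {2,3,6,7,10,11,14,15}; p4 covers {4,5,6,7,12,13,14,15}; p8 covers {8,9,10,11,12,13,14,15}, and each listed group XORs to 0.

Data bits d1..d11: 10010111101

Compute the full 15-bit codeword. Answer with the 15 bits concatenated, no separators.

Place data at non-parity positions: p1 p2 1 p4 0 0 1 p8 0 1 1 1 1 0 1
p1 (pos 1,3,5,7,9,11,13,15): XOR of data positions = 1⊕0⊕1⊕0⊕1⊕1⊕1 = 1
p2 (pos 2,3,6,7,10,11,14,15): XOR of data positions = 1⊕0⊕1⊕1⊕1⊕0⊕1 = 1
p4 (pos 4,5,6,7,12,13,14,15): XOR of data positions = 0⊕0⊕1⊕1⊕1⊕0⊕1 = 0
p8 (pos 8,9,10,11,12,13,14,15): XOR of data positions = 0⊕1⊕1⊕1⊕1⊕0⊕1 = 1
Codeword: 111000110111101

111000110111101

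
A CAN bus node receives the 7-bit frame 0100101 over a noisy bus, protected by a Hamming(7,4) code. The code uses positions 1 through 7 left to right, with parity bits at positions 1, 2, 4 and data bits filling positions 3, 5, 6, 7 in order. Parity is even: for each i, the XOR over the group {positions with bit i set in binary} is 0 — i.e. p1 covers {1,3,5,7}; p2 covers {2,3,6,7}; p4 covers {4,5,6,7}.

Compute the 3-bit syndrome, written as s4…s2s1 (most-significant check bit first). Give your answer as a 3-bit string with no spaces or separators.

000

s1 (pos 1,3,5,7): 0⊕0⊕1⊕1 = 0
s2 (pos 2,3,6,7): 1⊕0⊕0⊕1 = 0
s4 (pos 4,5,6,7): 0⊕1⊕0⊕1 = 0
Syndrome s4…s1 = 000 → no error.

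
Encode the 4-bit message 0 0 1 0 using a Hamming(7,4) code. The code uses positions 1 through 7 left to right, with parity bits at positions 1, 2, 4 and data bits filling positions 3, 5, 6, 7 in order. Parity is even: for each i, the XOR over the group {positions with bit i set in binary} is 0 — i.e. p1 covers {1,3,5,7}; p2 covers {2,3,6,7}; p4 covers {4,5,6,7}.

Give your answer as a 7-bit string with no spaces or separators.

Place data at non-parity positions: p1 p2 0 p4 0 1 0
p1 (pos 1,3,5,7): XOR of data positions = 0⊕0⊕0 = 0
p2 (pos 2,3,6,7): XOR of data positions = 0⊕1⊕0 = 1
p4 (pos 4,5,6,7): XOR of data positions = 0⊕1⊕0 = 1
Codeword: 0101010

0101010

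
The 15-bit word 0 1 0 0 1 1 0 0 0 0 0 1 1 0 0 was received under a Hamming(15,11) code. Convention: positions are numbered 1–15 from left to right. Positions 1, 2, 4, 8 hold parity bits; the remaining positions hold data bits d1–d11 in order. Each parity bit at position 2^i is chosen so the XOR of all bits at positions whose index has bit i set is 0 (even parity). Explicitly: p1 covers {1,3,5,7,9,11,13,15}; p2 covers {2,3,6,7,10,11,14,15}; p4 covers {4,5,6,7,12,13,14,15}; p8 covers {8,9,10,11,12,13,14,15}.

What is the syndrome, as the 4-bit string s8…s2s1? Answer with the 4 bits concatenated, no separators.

s1 (pos 1,3,5,7,9,11,13,15): 0⊕0⊕1⊕0⊕0⊕0⊕1⊕0 = 0
s2 (pos 2,3,6,7,10,11,14,15): 1⊕0⊕1⊕0⊕0⊕0⊕0⊕0 = 0
s4 (pos 4,5,6,7,12,13,14,15): 0⊕1⊕1⊕0⊕1⊕1⊕0⊕0 = 0
s8 (pos 8,9,10,11,12,13,14,15): 0⊕0⊕0⊕0⊕1⊕1⊕0⊕0 = 0
Syndrome s8…s1 = 0000 → no error.

0000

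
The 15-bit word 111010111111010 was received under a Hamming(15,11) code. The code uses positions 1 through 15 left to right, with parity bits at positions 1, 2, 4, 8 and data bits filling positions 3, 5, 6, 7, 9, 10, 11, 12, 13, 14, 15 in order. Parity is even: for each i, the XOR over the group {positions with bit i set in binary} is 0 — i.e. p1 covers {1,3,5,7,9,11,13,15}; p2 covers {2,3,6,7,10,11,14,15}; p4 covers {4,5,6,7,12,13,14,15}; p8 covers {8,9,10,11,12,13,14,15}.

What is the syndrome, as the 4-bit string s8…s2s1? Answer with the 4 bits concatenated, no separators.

s1 (pos 1,3,5,7,9,11,13,15): 1⊕1⊕1⊕1⊕1⊕1⊕0⊕0 = 0
s2 (pos 2,3,6,7,10,11,14,15): 1⊕1⊕0⊕1⊕1⊕1⊕1⊕0 = 0
s4 (pos 4,5,6,7,12,13,14,15): 0⊕1⊕0⊕1⊕1⊕0⊕1⊕0 = 0
s8 (pos 8,9,10,11,12,13,14,15): 1⊕1⊕1⊕1⊕1⊕0⊕1⊕0 = 0
Syndrome s8…s1 = 0000 → no error.

0000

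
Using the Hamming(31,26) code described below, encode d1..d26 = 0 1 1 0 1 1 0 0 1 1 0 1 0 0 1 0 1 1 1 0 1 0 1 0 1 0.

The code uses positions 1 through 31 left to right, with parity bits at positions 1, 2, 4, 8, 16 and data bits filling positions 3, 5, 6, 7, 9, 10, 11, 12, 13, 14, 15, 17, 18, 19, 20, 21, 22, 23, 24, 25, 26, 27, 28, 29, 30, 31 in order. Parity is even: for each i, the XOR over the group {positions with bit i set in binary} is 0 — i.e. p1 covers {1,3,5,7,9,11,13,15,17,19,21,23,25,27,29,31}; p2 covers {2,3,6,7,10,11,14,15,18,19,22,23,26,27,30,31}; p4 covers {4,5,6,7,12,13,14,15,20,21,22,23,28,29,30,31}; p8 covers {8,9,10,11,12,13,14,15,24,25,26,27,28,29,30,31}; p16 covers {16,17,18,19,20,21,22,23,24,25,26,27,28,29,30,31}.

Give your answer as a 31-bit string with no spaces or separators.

Place data at non-parity positions: p1 p2 0 p4 1 1 0 p8 1 1 0 0 1 1 0 p16 1 0 0 1 0 1 1 1 0 1 0 1 0 1 0
p1 (pos 1,3,5,7,9,11,13,15,17,19,21,23,25,27,29,31): XOR of data positions = 0⊕1⊕0⊕1⊕0⊕1⊕0⊕1⊕0⊕0⊕1⊕0⊕0⊕0⊕0 = 1
p2 (pos 2,3,6,7,10,11,14,15,18,19,22,23,26,27,30,31): XOR of data positions = 0⊕1⊕0⊕1⊕0⊕1⊕0⊕0⊕0⊕1⊕1⊕1⊕0⊕1⊕0 = 1
p4 (pos 4,5,6,7,12,13,14,15,20,21,22,23,28,29,30,31): XOR of data positions = 1⊕1⊕0⊕0⊕1⊕1⊕0⊕1⊕0⊕1⊕1⊕1⊕0⊕1⊕0 = 1
p8 (pos 8,9,10,11,12,13,14,15,24,25,26,27,28,29,30,31): XOR of data positions = 1⊕1⊕0⊕0⊕1⊕1⊕0⊕1⊕0⊕1⊕0⊕1⊕0⊕1⊕0 = 0
p16 (pos 16,17,18,19,20,21,22,23,24,25,26,27,28,29,30,31): XOR of data positions = 1⊕0⊕0⊕1⊕0⊕1⊕1⊕1⊕0⊕1⊕0⊕1⊕0⊕1⊕0 = 0
Codeword: 1101110011001100100101110101010

1101110011001100100101110101010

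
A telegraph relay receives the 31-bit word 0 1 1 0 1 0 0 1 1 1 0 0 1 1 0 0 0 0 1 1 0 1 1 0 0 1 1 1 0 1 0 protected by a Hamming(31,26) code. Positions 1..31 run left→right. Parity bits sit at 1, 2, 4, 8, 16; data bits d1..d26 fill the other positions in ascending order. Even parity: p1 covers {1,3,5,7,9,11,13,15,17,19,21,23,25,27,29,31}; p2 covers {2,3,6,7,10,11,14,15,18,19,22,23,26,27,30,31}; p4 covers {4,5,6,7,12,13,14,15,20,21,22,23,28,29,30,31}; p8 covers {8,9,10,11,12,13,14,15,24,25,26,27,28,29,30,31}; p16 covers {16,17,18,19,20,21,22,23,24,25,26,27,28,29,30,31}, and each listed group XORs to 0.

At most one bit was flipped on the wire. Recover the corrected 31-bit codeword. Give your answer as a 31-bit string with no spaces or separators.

0110100101001100001101100111010

s1 (pos 1,3,5,7,9,11,13,15,17,19,21,23,25,27,29,31): 0⊕1⊕1⊕0⊕1⊕0⊕1⊕0⊕0⊕1⊕0⊕1⊕0⊕1⊕0⊕0 = 1
s2 (pos 2,3,6,7,10,11,14,15,18,19,22,23,26,27,30,31): 1⊕1⊕0⊕0⊕1⊕0⊕1⊕0⊕0⊕1⊕1⊕1⊕1⊕1⊕1⊕0 = 0
s4 (pos 4,5,6,7,12,13,14,15,20,21,22,23,28,29,30,31): 0⊕1⊕0⊕0⊕0⊕1⊕1⊕0⊕1⊕0⊕1⊕1⊕1⊕0⊕1⊕0 = 0
s8 (pos 8,9,10,11,12,13,14,15,24,25,26,27,28,29,30,31): 1⊕1⊕1⊕0⊕0⊕1⊕1⊕0⊕0⊕0⊕1⊕1⊕1⊕0⊕1⊕0 = 1
s16 (pos 16,17,18,19,20,21,22,23,24,25,26,27,28,29,30,31): 0⊕0⊕0⊕1⊕1⊕0⊕1⊕1⊕0⊕0⊕1⊕1⊕1⊕0⊕1⊕0 = 0
Syndrome s16…s1 = 01001 → error at position 9.
Flip position 9: 0110100111001100001101100111010 → 0110100101001100001101100111010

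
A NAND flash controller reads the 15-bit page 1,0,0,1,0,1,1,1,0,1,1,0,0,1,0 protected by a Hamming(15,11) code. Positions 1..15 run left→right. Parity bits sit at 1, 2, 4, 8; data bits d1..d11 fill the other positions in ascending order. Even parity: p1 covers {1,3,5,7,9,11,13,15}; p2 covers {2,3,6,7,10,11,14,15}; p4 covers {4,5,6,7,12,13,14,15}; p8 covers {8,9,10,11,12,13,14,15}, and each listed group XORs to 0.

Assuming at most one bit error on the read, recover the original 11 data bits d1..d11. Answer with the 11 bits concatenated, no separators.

10110110010

s1 (pos 1,3,5,7,9,11,13,15): 1⊕0⊕0⊕1⊕0⊕1⊕0⊕0 = 1
s2 (pos 2,3,6,7,10,11,14,15): 0⊕0⊕1⊕1⊕1⊕1⊕1⊕0 = 1
s4 (pos 4,5,6,7,12,13,14,15): 1⊕0⊕1⊕1⊕0⊕0⊕1⊕0 = 0
s8 (pos 8,9,10,11,12,13,14,15): 1⊕0⊕1⊕1⊕0⊕0⊕1⊕0 = 0
Syndrome s8…s1 = 0011 → error at position 3.
Flip position 3: 100101110110010 → 101101110110010
Read data bits from positions 3,5,6,7,9,10,11,12,13,14,15: 10110110010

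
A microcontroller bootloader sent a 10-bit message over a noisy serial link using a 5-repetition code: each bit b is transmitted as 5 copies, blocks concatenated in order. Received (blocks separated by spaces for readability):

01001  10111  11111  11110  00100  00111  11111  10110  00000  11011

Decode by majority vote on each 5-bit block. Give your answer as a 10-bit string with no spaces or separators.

Block 1 (01001): 2 ones → 0
Block 2 (10111): 4 ones → 1
Block 3 (11111): 5 ones → 1
Block 4 (11110): 4 ones → 1
Block 5 (00100): 1 one → 0
Block 6 (00111): 3 ones → 1
Block 7 (11111): 5 ones → 1
Block 8 (10110): 3 ones → 1
Block 9 (00000): 0 ones → 0
Block 10 (11011): 4 ones → 1

0111011101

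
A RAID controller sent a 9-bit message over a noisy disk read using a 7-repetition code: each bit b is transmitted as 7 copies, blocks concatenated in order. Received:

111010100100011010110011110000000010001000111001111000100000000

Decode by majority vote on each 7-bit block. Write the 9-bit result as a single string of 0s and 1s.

101100100

Block 1 (1110101): 5 ones → 1
Block 2 (0010001): 2 ones → 0
Block 3 (1010110): 4 ones → 1
Block 4 (0111100): 4 ones → 1
Block 5 (0000001): 1 one → 0
Block 6 (0001000): 1 one → 0
Block 7 (1110011): 5 ones → 1
Block 8 (1100010): 3 ones → 0
Block 9 (0000000): 0 ones → 0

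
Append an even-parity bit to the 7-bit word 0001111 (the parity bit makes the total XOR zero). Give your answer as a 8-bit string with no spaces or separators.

00011110

XOR of the 7 data bits: 0⊕0⊕0⊕1⊕1⊕1⊕1 = 0
Parity bit = 0 (so all 8 bits XOR to 0).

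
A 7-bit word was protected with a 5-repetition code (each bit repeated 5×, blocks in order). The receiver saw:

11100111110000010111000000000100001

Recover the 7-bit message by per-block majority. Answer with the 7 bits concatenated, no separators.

1101000

Block 1 (11100): 3 ones → 1
Block 2 (11111): 5 ones → 1
Block 3 (00000): 0 ones → 0
Block 4 (10111): 4 ones → 1
Block 5 (00000): 0 ones → 0
Block 6 (00001): 1 one → 0
Block 7 (00001): 1 one → 0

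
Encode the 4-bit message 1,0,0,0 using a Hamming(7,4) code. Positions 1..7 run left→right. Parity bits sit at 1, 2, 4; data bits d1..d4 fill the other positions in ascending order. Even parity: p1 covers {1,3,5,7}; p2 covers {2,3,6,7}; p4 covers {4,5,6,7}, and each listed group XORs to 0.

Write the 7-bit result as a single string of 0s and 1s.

1110000

Place data at non-parity positions: p1 p2 1 p4 0 0 0
p1 (pos 1,3,5,7): XOR of data positions = 1⊕0⊕0 = 1
p2 (pos 2,3,6,7): XOR of data positions = 1⊕0⊕0 = 1
p4 (pos 4,5,6,7): XOR of data positions = 0⊕0⊕0 = 0
Codeword: 1110000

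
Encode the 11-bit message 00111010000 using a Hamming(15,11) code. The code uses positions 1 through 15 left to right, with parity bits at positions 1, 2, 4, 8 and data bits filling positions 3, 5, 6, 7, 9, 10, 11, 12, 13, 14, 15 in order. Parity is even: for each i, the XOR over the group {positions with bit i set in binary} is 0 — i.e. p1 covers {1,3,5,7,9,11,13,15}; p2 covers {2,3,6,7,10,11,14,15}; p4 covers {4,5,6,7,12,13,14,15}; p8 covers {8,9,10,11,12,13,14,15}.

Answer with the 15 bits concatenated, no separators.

110001101010000

Place data at non-parity positions: p1 p2 0 p4 0 1 1 p8 1 0 1 0 0 0 0
p1 (pos 1,3,5,7,9,11,13,15): XOR of data positions = 0⊕0⊕1⊕1⊕1⊕0⊕0 = 1
p2 (pos 2,3,6,7,10,11,14,15): XOR of data positions = 0⊕1⊕1⊕0⊕1⊕0⊕0 = 1
p4 (pos 4,5,6,7,12,13,14,15): XOR of data positions = 0⊕1⊕1⊕0⊕0⊕0⊕0 = 0
p8 (pos 8,9,10,11,12,13,14,15): XOR of data positions = 1⊕0⊕1⊕0⊕0⊕0⊕0 = 0
Codeword: 110001101010000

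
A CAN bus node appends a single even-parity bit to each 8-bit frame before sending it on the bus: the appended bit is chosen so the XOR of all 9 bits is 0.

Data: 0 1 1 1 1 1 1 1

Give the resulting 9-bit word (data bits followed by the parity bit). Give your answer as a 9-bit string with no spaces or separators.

011111111

XOR of the 8 data bits: 0⊕1⊕1⊕1⊕1⊕1⊕1⊕1 = 1
Parity bit = 1 (so all 9 bits XOR to 0).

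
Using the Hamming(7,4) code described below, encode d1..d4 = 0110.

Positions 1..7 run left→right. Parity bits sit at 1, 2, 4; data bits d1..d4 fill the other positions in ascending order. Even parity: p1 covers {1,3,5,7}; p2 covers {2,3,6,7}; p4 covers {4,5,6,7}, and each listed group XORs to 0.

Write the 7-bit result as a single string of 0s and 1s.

Place data at non-parity positions: p1 p2 0 p4 1 1 0
p1 (pos 1,3,5,7): XOR of data positions = 0⊕1⊕0 = 1
p2 (pos 2,3,6,7): XOR of data positions = 0⊕1⊕0 = 1
p4 (pos 4,5,6,7): XOR of data positions = 1⊕1⊕0 = 0
Codeword: 1100110

1100110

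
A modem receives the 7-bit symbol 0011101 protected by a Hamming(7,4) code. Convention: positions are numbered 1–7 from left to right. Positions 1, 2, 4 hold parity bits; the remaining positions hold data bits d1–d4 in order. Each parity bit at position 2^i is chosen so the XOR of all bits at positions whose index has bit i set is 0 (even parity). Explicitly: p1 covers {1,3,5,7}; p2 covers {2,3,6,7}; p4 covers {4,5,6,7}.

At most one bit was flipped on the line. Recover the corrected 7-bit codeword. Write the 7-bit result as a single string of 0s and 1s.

s1 (pos 1,3,5,7): 0⊕1⊕1⊕1 = 1
s2 (pos 2,3,6,7): 0⊕1⊕0⊕1 = 0
s4 (pos 4,5,6,7): 1⊕1⊕0⊕1 = 1
Syndrome s4…s1 = 101 → error at position 5.
Flip position 5: 0011101 → 0011001

0011001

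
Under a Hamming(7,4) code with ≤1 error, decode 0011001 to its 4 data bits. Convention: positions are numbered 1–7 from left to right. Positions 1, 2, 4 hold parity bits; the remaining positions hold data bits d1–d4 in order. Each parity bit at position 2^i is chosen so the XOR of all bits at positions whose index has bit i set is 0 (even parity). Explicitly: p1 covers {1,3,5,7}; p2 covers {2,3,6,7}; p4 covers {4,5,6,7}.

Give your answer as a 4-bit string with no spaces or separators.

s1 (pos 1,3,5,7): 0⊕1⊕0⊕1 = 0
s2 (pos 2,3,6,7): 0⊕1⊕0⊕1 = 0
s4 (pos 4,5,6,7): 1⊕0⊕0⊕1 = 0
Syndrome s4…s1 = 000 → no error.
Read data bits from positions 3,5,6,7: 1001

1001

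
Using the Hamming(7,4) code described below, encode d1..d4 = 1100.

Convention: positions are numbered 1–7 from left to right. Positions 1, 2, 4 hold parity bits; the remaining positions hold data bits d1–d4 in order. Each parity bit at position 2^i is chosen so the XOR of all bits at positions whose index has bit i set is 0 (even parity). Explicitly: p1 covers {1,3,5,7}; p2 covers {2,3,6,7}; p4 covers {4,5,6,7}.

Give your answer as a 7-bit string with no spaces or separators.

Place data at non-parity positions: p1 p2 1 p4 1 0 0
p1 (pos 1,3,5,7): XOR of data positions = 1⊕1⊕0 = 0
p2 (pos 2,3,6,7): XOR of data positions = 1⊕0⊕0 = 1
p4 (pos 4,5,6,7): XOR of data positions = 1⊕0⊕0 = 1
Codeword: 0111100

0111100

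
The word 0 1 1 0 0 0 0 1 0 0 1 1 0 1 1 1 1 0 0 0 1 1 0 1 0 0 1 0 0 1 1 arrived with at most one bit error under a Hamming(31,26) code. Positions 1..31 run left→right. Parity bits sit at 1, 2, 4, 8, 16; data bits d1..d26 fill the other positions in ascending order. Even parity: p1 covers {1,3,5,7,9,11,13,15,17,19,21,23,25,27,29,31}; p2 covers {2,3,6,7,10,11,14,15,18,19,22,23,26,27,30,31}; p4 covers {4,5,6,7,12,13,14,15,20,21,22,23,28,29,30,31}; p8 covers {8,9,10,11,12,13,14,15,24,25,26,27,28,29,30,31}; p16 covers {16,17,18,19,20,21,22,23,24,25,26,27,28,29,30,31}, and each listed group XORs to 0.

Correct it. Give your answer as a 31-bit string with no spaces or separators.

s1 (pos 1,3,5,7,9,11,13,15,17,19,21,23,25,27,29,31): 0⊕1⊕0⊕0⊕0⊕1⊕0⊕1⊕1⊕0⊕1⊕0⊕0⊕1⊕0⊕1 = 1
s2 (pos 2,3,6,7,10,11,14,15,18,19,22,23,26,27,30,31): 1⊕1⊕0⊕0⊕0⊕1⊕1⊕1⊕0⊕0⊕1⊕0⊕0⊕1⊕1⊕1 = 1
s4 (pos 4,5,6,7,12,13,14,15,20,21,22,23,28,29,30,31): 0⊕0⊕0⊕0⊕1⊕0⊕1⊕1⊕0⊕1⊕1⊕0⊕0⊕0⊕1⊕1 = 1
s8 (pos 8,9,10,11,12,13,14,15,24,25,26,27,28,29,30,31): 1⊕0⊕0⊕1⊕1⊕0⊕1⊕1⊕1⊕0⊕0⊕1⊕0⊕0⊕1⊕1 = 1
s16 (pos 16,17,18,19,20,21,22,23,24,25,26,27,28,29,30,31): 1⊕1⊕0⊕0⊕0⊕1⊕1⊕0⊕1⊕0⊕0⊕1⊕0⊕0⊕1⊕1 = 0
Syndrome s16…s1 = 01111 → error at position 15.
Flip position 15: 0110000100110111100011010010011 → 0110000100110101100011010010011

0110000100110101100011010010011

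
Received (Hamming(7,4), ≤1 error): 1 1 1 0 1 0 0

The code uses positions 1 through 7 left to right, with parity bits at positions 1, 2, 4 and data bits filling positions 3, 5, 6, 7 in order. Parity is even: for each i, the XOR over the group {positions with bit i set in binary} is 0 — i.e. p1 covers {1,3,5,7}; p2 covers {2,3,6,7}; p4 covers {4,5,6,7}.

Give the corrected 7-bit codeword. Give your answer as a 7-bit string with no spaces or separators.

1110000

s1 (pos 1,3,5,7): 1⊕1⊕1⊕0 = 1
s2 (pos 2,3,6,7): 1⊕1⊕0⊕0 = 0
s4 (pos 4,5,6,7): 0⊕1⊕0⊕0 = 1
Syndrome s4…s1 = 101 → error at position 5.
Flip position 5: 1110100 → 1110000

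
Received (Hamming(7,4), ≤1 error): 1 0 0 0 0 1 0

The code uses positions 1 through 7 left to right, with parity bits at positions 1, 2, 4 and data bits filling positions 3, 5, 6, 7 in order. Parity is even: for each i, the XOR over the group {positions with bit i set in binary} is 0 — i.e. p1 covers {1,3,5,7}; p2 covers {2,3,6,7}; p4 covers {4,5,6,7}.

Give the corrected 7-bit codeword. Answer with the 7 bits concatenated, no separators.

1000011

s1 (pos 1,3,5,7): 1⊕0⊕0⊕0 = 1
s2 (pos 2,3,6,7): 0⊕0⊕1⊕0 = 1
s4 (pos 4,5,6,7): 0⊕0⊕1⊕0 = 1
Syndrome s4…s1 = 111 → error at position 7.
Flip position 7: 1000010 → 1000011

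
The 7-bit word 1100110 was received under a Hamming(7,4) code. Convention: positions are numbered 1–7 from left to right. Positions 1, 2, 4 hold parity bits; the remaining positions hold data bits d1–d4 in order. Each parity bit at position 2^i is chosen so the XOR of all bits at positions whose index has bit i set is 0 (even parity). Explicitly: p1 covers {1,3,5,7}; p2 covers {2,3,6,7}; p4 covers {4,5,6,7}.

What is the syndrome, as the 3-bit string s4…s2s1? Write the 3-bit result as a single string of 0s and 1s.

000

s1 (pos 1,3,5,7): 1⊕0⊕1⊕0 = 0
s2 (pos 2,3,6,7): 1⊕0⊕1⊕0 = 0
s4 (pos 4,5,6,7): 0⊕1⊕1⊕0 = 0
Syndrome s4…s1 = 000 → no error.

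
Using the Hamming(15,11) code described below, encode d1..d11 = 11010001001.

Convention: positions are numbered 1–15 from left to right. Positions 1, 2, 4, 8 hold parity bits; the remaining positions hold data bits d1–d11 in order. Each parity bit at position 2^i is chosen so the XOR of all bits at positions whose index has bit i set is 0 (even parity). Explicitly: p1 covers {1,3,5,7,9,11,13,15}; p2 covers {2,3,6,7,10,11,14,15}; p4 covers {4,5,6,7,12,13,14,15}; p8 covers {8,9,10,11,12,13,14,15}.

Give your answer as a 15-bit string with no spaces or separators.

011010100001001

Place data at non-parity positions: p1 p2 1 p4 1 0 1 p8 0 0 0 1 0 0 1
p1 (pos 1,3,5,7,9,11,13,15): XOR of data positions = 1⊕1⊕1⊕0⊕0⊕0⊕1 = 0
p2 (pos 2,3,6,7,10,11,14,15): XOR of data positions = 1⊕0⊕1⊕0⊕0⊕0⊕1 = 1
p4 (pos 4,5,6,7,12,13,14,15): XOR of data positions = 1⊕0⊕1⊕1⊕0⊕0⊕1 = 0
p8 (pos 8,9,10,11,12,13,14,15): XOR of data positions = 0⊕0⊕0⊕1⊕0⊕0⊕1 = 0
Codeword: 011010100001001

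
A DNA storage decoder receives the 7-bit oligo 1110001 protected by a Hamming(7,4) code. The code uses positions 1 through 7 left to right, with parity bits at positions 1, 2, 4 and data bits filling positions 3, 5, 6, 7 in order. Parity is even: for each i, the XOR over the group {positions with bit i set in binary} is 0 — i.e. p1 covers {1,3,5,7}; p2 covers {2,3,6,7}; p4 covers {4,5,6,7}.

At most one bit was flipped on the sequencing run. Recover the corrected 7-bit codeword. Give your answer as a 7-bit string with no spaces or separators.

s1 (pos 1,3,5,7): 1⊕1⊕0⊕1 = 1
s2 (pos 2,3,6,7): 1⊕1⊕0⊕1 = 1
s4 (pos 4,5,6,7): 0⊕0⊕0⊕1 = 1
Syndrome s4…s1 = 111 → error at position 7.
Flip position 7: 1110001 → 1110000

1110000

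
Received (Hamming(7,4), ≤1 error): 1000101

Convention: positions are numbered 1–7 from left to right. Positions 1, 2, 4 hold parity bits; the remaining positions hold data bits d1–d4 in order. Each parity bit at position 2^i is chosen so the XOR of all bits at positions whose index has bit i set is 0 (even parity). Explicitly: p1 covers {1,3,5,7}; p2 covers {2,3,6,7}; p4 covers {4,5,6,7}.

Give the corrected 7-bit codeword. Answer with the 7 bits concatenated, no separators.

1010101

s1 (pos 1,3,5,7): 1⊕0⊕1⊕1 = 1
s2 (pos 2,3,6,7): 0⊕0⊕0⊕1 = 1
s4 (pos 4,5,6,7): 0⊕1⊕0⊕1 = 0
Syndrome s4…s1 = 011 → error at position 3.
Flip position 3: 1000101 → 1010101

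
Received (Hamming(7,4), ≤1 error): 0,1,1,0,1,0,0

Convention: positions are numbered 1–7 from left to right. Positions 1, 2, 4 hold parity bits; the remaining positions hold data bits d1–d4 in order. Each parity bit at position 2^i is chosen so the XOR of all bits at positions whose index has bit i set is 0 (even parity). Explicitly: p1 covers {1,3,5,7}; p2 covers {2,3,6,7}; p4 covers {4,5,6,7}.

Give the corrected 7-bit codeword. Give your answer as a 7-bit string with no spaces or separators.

s1 (pos 1,3,5,7): 0⊕1⊕1⊕0 = 0
s2 (pos 2,3,6,7): 1⊕1⊕0⊕0 = 0
s4 (pos 4,5,6,7): 0⊕1⊕0⊕0 = 1
Syndrome s4…s1 = 100 → error at position 4.
Flip position 4: 0110100 → 0111100

0111100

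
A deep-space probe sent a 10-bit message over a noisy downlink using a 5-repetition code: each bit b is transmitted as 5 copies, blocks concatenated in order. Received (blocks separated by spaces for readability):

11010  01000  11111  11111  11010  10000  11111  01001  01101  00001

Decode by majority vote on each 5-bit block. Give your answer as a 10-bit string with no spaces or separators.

1011101010

Block 1 (11010): 3 ones → 1
Block 2 (01000): 1 one → 0
Block 3 (11111): 5 ones → 1
Block 4 (11111): 5 ones → 1
Block 5 (11010): 3 ones → 1
Block 6 (10000): 1 one → 0
Block 7 (11111): 5 ones → 1
Block 8 (01001): 2 ones → 0
Block 9 (01101): 3 ones → 1
Block 10 (00001): 1 one → 0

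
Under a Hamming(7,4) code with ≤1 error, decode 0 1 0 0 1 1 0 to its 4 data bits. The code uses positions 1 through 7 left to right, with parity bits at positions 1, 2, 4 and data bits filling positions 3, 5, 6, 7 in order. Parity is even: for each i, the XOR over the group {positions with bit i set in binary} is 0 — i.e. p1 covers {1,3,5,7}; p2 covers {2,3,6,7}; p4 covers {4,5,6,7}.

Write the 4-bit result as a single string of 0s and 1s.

0110

s1 (pos 1,3,5,7): 0⊕0⊕1⊕0 = 1
s2 (pos 2,3,6,7): 1⊕0⊕1⊕0 = 0
s4 (pos 4,5,6,7): 0⊕1⊕1⊕0 = 0
Syndrome s4…s1 = 001 → error at position 1.
Flip position 1: 0100110 → 1100110
Read data bits from positions 3,5,6,7: 0110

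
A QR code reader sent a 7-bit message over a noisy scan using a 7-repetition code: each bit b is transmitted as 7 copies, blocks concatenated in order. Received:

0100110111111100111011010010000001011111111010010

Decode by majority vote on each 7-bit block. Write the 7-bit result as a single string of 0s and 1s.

Block 1 (0100110): 3 ones → 0
Block 2 (1111111): 7 ones → 1
Block 3 (0011101): 4 ones → 1
Block 4 (1010010): 3 ones → 0
Block 5 (0000010): 1 one → 0
Block 6 (1111111): 7 ones → 1
Block 7 (1010010): 3 ones → 0

0110010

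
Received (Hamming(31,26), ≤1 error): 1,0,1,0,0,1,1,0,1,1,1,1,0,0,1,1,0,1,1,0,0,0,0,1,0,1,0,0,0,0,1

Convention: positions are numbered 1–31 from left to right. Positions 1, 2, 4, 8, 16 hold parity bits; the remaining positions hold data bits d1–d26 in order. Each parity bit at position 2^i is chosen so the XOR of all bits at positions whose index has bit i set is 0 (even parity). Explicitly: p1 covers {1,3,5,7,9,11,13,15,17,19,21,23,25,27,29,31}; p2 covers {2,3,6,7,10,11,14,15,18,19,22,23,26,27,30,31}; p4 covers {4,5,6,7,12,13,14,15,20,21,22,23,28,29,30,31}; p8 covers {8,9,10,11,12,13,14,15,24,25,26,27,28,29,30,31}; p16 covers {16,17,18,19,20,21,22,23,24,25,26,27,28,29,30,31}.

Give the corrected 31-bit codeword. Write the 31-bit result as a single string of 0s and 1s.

s1 (pos 1,3,5,7,9,11,13,15,17,19,21,23,25,27,29,31): 1⊕1⊕0⊕1⊕1⊕1⊕0⊕1⊕0⊕1⊕0⊕0⊕0⊕0⊕0⊕1 = 0
s2 (pos 2,3,6,7,10,11,14,15,18,19,22,23,26,27,30,31): 0⊕1⊕1⊕1⊕1⊕1⊕0⊕1⊕1⊕1⊕0⊕0⊕1⊕0⊕0⊕1 = 0
s4 (pos 4,5,6,7,12,13,14,15,20,21,22,23,28,29,30,31): 0⊕0⊕1⊕1⊕1⊕0⊕0⊕1⊕0⊕0⊕0⊕0⊕0⊕0⊕0⊕1 = 1
s8 (pos 8,9,10,11,12,13,14,15,24,25,26,27,28,29,30,31): 0⊕1⊕1⊕1⊕1⊕0⊕0⊕1⊕1⊕0⊕1⊕0⊕0⊕0⊕0⊕1 = 0
s16 (pos 16,17,18,19,20,21,22,23,24,25,26,27,28,29,30,31): 1⊕0⊕1⊕1⊕0⊕0⊕0⊕0⊕1⊕0⊕1⊕0⊕0⊕0⊕0⊕1 = 0
Syndrome s16…s1 = 00100 → error at position 4.
Flip position 4: 1010011011110011011000010100001 → 1011011011110011011000010100001

1011011011110011011000010100001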